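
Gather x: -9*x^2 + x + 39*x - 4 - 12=-9*x^2 + 40*x - 16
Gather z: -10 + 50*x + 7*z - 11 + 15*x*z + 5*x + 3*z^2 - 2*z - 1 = 55*x + 3*z^2 + z*(15*x + 5) - 22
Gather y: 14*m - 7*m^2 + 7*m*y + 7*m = -7*m^2 + 7*m*y + 21*m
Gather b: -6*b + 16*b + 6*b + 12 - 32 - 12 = 16*b - 32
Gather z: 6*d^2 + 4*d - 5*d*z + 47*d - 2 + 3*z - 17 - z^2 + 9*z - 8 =6*d^2 + 51*d - z^2 + z*(12 - 5*d) - 27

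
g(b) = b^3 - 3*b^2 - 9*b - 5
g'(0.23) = -10.22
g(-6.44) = -338.55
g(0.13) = -6.22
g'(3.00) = 0.00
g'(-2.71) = 29.29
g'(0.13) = -9.73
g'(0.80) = -11.88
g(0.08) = -5.74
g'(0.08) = -9.46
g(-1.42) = -1.13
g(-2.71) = -22.54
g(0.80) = -13.61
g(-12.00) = -2057.00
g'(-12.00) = 495.00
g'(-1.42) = 5.57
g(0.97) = -15.64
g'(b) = 3*b^2 - 6*b - 9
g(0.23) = -7.22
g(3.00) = -32.00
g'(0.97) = -12.00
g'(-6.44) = 154.06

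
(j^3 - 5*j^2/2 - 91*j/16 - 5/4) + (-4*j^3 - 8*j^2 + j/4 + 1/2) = -3*j^3 - 21*j^2/2 - 87*j/16 - 3/4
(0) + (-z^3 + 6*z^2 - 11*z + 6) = -z^3 + 6*z^2 - 11*z + 6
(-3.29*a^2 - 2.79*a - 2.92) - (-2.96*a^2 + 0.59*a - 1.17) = -0.33*a^2 - 3.38*a - 1.75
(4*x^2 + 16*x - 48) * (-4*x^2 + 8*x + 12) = -16*x^4 - 32*x^3 + 368*x^2 - 192*x - 576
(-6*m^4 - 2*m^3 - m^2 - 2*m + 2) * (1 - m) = 6*m^5 - 4*m^4 - m^3 + m^2 - 4*m + 2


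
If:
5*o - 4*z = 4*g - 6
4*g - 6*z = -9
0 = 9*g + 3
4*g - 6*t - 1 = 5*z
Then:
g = -1/3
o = -4/9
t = -157/108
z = 23/18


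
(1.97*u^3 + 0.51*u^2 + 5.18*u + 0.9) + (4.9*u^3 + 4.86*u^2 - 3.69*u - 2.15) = 6.87*u^3 + 5.37*u^2 + 1.49*u - 1.25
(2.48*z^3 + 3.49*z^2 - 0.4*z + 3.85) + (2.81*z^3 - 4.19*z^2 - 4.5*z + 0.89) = 5.29*z^3 - 0.7*z^2 - 4.9*z + 4.74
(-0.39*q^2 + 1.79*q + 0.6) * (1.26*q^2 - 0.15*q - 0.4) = -0.4914*q^4 + 2.3139*q^3 + 0.6435*q^2 - 0.806*q - 0.24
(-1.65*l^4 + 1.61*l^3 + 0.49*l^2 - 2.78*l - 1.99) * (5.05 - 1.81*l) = 2.9865*l^5 - 11.2466*l^4 + 7.2436*l^3 + 7.5063*l^2 - 10.4371*l - 10.0495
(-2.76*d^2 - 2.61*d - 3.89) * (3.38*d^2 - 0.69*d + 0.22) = -9.3288*d^4 - 6.9174*d^3 - 11.9545*d^2 + 2.1099*d - 0.8558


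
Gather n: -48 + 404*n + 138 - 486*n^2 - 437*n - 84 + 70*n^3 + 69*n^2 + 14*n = 70*n^3 - 417*n^2 - 19*n + 6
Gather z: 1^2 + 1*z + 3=z + 4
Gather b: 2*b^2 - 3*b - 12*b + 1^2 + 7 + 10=2*b^2 - 15*b + 18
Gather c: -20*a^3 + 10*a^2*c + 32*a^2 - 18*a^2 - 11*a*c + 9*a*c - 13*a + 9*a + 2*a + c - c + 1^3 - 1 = -20*a^3 + 14*a^2 - 2*a + c*(10*a^2 - 2*a)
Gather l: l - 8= l - 8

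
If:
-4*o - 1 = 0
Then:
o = -1/4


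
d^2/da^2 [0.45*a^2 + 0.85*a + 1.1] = 0.900000000000000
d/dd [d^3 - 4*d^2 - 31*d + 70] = 3*d^2 - 8*d - 31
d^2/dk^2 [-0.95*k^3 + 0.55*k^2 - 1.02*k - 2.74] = 1.1 - 5.7*k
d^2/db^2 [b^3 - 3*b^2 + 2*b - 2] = 6*b - 6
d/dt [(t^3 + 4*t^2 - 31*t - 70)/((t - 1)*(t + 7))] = (t^2 - 2*t + 13)/(t^2 - 2*t + 1)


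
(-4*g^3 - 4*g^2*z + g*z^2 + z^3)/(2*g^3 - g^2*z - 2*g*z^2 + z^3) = (2*g + z)/(-g + z)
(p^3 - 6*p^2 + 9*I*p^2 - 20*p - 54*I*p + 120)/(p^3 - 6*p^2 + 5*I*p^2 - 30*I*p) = (p + 4*I)/p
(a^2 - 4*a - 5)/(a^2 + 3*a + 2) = (a - 5)/(a + 2)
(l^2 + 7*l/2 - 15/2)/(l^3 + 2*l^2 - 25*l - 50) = (l - 3/2)/(l^2 - 3*l - 10)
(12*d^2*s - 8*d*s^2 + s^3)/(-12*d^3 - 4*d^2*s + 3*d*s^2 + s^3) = s*(-6*d + s)/(6*d^2 + 5*d*s + s^2)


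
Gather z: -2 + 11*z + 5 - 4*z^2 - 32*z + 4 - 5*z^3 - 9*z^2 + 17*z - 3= -5*z^3 - 13*z^2 - 4*z + 4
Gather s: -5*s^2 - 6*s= -5*s^2 - 6*s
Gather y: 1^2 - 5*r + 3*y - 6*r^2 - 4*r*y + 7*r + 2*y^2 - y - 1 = -6*r^2 + 2*r + 2*y^2 + y*(2 - 4*r)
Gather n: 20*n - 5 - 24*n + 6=1 - 4*n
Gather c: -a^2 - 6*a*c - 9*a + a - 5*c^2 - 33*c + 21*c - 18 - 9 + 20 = -a^2 - 8*a - 5*c^2 + c*(-6*a - 12) - 7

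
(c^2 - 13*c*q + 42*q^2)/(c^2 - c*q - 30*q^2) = (c - 7*q)/(c + 5*q)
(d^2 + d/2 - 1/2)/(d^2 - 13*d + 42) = (2*d^2 + d - 1)/(2*(d^2 - 13*d + 42))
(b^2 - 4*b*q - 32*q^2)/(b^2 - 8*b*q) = (b + 4*q)/b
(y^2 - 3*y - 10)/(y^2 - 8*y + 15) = (y + 2)/(y - 3)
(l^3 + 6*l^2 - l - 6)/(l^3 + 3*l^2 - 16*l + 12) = (l + 1)/(l - 2)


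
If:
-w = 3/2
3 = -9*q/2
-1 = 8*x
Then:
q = -2/3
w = -3/2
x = -1/8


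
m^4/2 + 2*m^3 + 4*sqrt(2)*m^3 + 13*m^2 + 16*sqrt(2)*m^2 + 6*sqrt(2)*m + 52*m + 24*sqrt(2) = (m + 4)*(m + 6*sqrt(2))*(sqrt(2)*m/2 + 1)^2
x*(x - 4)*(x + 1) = x^3 - 3*x^2 - 4*x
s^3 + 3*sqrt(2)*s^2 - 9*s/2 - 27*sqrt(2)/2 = (s - 3*sqrt(2)/2)*(s + 3*sqrt(2)/2)*(s + 3*sqrt(2))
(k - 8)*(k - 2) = k^2 - 10*k + 16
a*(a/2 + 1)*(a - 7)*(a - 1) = a^4/2 - 3*a^3 - 9*a^2/2 + 7*a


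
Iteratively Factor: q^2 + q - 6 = (q - 2)*(q + 3)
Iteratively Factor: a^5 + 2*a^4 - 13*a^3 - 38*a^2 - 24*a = (a)*(a^4 + 2*a^3 - 13*a^2 - 38*a - 24) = a*(a + 3)*(a^3 - a^2 - 10*a - 8) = a*(a + 1)*(a + 3)*(a^2 - 2*a - 8) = a*(a + 1)*(a + 2)*(a + 3)*(a - 4)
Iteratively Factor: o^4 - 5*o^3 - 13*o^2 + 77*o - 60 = (o - 5)*(o^3 - 13*o + 12) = (o - 5)*(o + 4)*(o^2 - 4*o + 3) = (o - 5)*(o - 3)*(o + 4)*(o - 1)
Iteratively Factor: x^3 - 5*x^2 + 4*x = (x - 1)*(x^2 - 4*x) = (x - 4)*(x - 1)*(x)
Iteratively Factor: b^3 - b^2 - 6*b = (b)*(b^2 - b - 6) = b*(b - 3)*(b + 2)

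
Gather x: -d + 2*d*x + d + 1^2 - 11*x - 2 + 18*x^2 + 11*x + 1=2*d*x + 18*x^2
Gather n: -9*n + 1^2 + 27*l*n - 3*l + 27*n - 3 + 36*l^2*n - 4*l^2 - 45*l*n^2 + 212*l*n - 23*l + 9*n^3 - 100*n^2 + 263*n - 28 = -4*l^2 - 26*l + 9*n^3 + n^2*(-45*l - 100) + n*(36*l^2 + 239*l + 281) - 30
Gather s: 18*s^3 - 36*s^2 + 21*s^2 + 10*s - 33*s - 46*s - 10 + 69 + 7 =18*s^3 - 15*s^2 - 69*s + 66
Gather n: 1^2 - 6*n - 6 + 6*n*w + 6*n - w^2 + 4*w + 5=6*n*w - w^2 + 4*w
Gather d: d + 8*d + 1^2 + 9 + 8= 9*d + 18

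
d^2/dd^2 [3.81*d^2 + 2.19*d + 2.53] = 7.62000000000000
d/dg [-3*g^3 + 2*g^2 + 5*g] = -9*g^2 + 4*g + 5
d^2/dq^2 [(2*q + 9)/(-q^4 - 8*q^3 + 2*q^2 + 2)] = 4*(-8*q^2*(2*q + 9)*(q^2 + 6*q - 1)^2 + (4*q^3 + 24*q^2 - 4*q + (2*q + 9)*(3*q^2 + 12*q - 1))*(q^4 + 8*q^3 - 2*q^2 - 2))/(q^4 + 8*q^3 - 2*q^2 - 2)^3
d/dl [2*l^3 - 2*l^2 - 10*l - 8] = 6*l^2 - 4*l - 10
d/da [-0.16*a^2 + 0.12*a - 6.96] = 0.12 - 0.32*a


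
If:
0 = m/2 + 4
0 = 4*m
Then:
No Solution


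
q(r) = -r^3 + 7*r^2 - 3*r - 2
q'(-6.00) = -195.00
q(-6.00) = 484.00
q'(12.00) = -267.00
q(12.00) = -758.00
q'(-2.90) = -68.83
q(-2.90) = 89.96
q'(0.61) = 4.42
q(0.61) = -1.45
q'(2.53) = 13.22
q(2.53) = 19.02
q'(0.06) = -2.17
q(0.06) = -2.16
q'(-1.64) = -34.03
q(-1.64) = 26.16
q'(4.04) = 4.60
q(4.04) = 34.19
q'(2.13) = 13.21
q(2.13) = 13.70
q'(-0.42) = -9.41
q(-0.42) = 0.57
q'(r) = -3*r^2 + 14*r - 3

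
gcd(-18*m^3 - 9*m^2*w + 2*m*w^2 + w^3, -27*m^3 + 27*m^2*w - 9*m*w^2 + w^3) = -3*m + w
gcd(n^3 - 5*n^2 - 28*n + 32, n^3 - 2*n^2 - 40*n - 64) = n^2 - 4*n - 32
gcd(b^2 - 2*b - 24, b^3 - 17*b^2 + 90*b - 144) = b - 6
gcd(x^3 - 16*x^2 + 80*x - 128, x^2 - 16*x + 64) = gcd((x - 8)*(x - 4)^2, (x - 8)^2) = x - 8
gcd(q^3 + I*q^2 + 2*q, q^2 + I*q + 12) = 1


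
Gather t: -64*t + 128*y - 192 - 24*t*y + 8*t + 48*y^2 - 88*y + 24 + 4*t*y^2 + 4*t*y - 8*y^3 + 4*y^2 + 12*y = t*(4*y^2 - 20*y - 56) - 8*y^3 + 52*y^2 + 52*y - 168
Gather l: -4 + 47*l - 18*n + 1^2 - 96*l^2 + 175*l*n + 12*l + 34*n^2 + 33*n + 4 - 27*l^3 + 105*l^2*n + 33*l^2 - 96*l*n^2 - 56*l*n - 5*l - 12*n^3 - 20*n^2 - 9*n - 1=-27*l^3 + l^2*(105*n - 63) + l*(-96*n^2 + 119*n + 54) - 12*n^3 + 14*n^2 + 6*n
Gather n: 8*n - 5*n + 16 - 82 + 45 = 3*n - 21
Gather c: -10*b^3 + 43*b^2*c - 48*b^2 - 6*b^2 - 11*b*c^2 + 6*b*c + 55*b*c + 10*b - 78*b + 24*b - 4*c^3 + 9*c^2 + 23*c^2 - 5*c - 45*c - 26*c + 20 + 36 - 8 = -10*b^3 - 54*b^2 - 44*b - 4*c^3 + c^2*(32 - 11*b) + c*(43*b^2 + 61*b - 76) + 48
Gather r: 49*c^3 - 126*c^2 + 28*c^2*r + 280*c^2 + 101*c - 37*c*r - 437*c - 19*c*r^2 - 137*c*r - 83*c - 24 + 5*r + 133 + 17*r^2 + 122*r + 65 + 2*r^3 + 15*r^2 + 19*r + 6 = 49*c^3 + 154*c^2 - 419*c + 2*r^3 + r^2*(32 - 19*c) + r*(28*c^2 - 174*c + 146) + 180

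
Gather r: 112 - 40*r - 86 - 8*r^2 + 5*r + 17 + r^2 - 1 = -7*r^2 - 35*r + 42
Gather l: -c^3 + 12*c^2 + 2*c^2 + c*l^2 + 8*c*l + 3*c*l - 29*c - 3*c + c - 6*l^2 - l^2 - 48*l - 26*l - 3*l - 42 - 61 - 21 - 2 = -c^3 + 14*c^2 - 31*c + l^2*(c - 7) + l*(11*c - 77) - 126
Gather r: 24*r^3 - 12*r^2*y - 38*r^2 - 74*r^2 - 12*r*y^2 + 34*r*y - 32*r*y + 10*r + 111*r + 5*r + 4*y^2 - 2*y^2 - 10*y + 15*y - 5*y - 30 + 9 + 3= 24*r^3 + r^2*(-12*y - 112) + r*(-12*y^2 + 2*y + 126) + 2*y^2 - 18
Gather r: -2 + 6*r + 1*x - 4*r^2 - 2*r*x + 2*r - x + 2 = -4*r^2 + r*(8 - 2*x)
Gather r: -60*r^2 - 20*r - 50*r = -60*r^2 - 70*r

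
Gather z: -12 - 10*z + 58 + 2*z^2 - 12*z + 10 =2*z^2 - 22*z + 56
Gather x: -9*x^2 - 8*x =-9*x^2 - 8*x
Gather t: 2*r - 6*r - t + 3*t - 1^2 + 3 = -4*r + 2*t + 2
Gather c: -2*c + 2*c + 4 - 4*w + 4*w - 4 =0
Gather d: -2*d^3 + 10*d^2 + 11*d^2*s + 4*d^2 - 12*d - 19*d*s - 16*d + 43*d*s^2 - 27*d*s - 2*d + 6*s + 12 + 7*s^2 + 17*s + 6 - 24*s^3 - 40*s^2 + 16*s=-2*d^3 + d^2*(11*s + 14) + d*(43*s^2 - 46*s - 30) - 24*s^3 - 33*s^2 + 39*s + 18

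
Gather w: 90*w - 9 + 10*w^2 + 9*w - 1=10*w^2 + 99*w - 10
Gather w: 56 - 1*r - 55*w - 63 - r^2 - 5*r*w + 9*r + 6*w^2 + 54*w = -r^2 + 8*r + 6*w^2 + w*(-5*r - 1) - 7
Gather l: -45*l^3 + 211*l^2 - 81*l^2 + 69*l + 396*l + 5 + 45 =-45*l^3 + 130*l^2 + 465*l + 50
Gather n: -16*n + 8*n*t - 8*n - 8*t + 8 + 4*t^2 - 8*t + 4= n*(8*t - 24) + 4*t^2 - 16*t + 12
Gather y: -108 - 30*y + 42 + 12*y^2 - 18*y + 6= 12*y^2 - 48*y - 60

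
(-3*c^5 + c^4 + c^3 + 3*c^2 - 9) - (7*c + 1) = -3*c^5 + c^4 + c^3 + 3*c^2 - 7*c - 10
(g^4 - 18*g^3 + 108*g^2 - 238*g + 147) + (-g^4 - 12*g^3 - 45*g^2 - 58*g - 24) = -30*g^3 + 63*g^2 - 296*g + 123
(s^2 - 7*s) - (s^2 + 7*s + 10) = -14*s - 10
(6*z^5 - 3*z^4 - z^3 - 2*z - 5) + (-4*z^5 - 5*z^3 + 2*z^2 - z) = 2*z^5 - 3*z^4 - 6*z^3 + 2*z^2 - 3*z - 5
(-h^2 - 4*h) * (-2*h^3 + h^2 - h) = 2*h^5 + 7*h^4 - 3*h^3 + 4*h^2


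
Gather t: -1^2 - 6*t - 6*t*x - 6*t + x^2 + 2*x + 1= t*(-6*x - 12) + x^2 + 2*x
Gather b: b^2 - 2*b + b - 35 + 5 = b^2 - b - 30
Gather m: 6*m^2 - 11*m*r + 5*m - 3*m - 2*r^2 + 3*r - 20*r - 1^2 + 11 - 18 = 6*m^2 + m*(2 - 11*r) - 2*r^2 - 17*r - 8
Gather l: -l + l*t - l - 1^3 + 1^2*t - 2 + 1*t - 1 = l*(t - 2) + 2*t - 4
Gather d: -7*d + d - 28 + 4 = -6*d - 24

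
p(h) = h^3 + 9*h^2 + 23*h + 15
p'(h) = 3*h^2 + 18*h + 23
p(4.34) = 366.09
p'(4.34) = 157.63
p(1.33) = 63.86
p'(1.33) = 52.25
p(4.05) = 322.20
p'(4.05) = 145.11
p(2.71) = 163.33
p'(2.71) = 93.81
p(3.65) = 267.48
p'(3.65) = 128.67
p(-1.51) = -2.65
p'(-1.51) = 2.66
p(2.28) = 126.08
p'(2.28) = 79.64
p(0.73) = 36.98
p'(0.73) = 37.74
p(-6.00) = -15.00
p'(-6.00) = 23.00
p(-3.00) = 0.00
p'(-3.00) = -4.00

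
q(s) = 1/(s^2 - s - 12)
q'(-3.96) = 0.15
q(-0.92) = -0.10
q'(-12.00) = 0.00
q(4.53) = 0.25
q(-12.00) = 0.01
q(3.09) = -0.18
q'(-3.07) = 29.15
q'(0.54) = -0.00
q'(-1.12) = 0.03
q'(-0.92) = 0.03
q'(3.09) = -0.17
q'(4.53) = -0.51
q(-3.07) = 2.02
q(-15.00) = 0.00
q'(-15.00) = 0.00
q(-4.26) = 0.10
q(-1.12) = -0.10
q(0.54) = -0.08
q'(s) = (1 - 2*s)/(s^2 - s - 12)^2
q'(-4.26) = 0.09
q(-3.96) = 0.13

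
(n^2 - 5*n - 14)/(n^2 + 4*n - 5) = (n^2 - 5*n - 14)/(n^2 + 4*n - 5)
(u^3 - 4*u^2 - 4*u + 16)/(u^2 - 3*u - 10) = (u^2 - 6*u + 8)/(u - 5)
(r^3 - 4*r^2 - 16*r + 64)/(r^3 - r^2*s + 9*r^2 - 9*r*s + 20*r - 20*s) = (r^2 - 8*r + 16)/(r^2 - r*s + 5*r - 5*s)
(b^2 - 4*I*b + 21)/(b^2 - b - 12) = (-b^2 + 4*I*b - 21)/(-b^2 + b + 12)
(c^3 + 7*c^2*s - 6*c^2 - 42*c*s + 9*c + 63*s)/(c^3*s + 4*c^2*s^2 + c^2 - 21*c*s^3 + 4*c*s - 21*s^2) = (-c^2 + 6*c - 9)/(-c^2*s + 3*c*s^2 - c + 3*s)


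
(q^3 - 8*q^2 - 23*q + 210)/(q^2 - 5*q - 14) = (q^2 - q - 30)/(q + 2)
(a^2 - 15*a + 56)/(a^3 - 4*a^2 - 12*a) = (-a^2 + 15*a - 56)/(a*(-a^2 + 4*a + 12))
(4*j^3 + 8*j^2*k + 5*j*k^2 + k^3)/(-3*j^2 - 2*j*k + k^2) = (-4*j^2 - 4*j*k - k^2)/(3*j - k)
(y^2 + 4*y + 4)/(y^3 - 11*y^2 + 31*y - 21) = (y^2 + 4*y + 4)/(y^3 - 11*y^2 + 31*y - 21)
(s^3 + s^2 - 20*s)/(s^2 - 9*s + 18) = s*(s^2 + s - 20)/(s^2 - 9*s + 18)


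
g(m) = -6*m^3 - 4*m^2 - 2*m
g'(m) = -18*m^2 - 8*m - 2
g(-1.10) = 5.35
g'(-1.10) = -14.98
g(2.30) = -98.76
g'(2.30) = -115.62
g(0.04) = -0.09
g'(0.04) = -2.35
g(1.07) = -14.07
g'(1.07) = -31.17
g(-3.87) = 295.60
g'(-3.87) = -240.62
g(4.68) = -711.99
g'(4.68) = -433.68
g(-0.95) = 3.43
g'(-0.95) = -10.64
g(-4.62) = 515.53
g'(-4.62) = -349.24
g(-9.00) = 4068.00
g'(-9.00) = -1388.00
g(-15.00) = 19380.00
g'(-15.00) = -3932.00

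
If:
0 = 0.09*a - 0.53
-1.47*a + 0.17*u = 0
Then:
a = 5.89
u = 50.92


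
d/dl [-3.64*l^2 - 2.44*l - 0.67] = -7.28*l - 2.44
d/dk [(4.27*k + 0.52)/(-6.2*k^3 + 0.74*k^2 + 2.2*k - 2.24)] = (52.948*k^3 + 6.5122*k^2 - 0.769600000000001*k - 10.7088)/(38.44*k^6 - 9.176*k^5 - 26.7324*k^4 + 31.032*k^3 + 1.5248*k^2 - 9.856*k + 5.0176)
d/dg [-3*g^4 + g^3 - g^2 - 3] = g*(-12*g^2 + 3*g - 2)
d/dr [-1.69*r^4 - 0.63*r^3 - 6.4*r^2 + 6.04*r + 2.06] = -6.76*r^3 - 1.89*r^2 - 12.8*r + 6.04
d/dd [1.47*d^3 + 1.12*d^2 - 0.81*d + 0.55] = 4.41*d^2 + 2.24*d - 0.81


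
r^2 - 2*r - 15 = (r - 5)*(r + 3)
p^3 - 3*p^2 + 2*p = p*(p - 2)*(p - 1)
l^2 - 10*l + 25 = (l - 5)^2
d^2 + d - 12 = (d - 3)*(d + 4)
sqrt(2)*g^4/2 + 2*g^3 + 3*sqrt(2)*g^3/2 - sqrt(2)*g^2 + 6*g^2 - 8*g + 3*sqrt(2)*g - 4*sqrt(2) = (g - 1)*(g + 4)*(g + sqrt(2))*(sqrt(2)*g/2 + 1)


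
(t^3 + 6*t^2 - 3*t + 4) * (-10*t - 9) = -10*t^4 - 69*t^3 - 24*t^2 - 13*t - 36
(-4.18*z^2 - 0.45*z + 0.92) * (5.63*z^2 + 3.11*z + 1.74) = -23.5334*z^4 - 15.5333*z^3 - 3.4931*z^2 + 2.0782*z + 1.6008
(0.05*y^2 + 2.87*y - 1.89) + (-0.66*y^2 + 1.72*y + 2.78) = -0.61*y^2 + 4.59*y + 0.89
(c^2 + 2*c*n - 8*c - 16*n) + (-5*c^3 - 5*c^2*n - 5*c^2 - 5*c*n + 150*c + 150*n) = -5*c^3 - 5*c^2*n - 4*c^2 - 3*c*n + 142*c + 134*n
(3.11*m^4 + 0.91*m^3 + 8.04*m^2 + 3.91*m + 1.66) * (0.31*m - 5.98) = 0.9641*m^5 - 18.3157*m^4 - 2.9494*m^3 - 46.8671*m^2 - 22.8672*m - 9.9268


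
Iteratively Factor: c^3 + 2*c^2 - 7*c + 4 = (c - 1)*(c^2 + 3*c - 4) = (c - 1)*(c + 4)*(c - 1)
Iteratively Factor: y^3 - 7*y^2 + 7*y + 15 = (y - 5)*(y^2 - 2*y - 3) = (y - 5)*(y + 1)*(y - 3)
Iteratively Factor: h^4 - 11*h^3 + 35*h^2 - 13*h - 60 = (h - 3)*(h^3 - 8*h^2 + 11*h + 20) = (h - 5)*(h - 3)*(h^2 - 3*h - 4) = (h - 5)*(h - 3)*(h + 1)*(h - 4)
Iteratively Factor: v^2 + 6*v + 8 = (v + 4)*(v + 2)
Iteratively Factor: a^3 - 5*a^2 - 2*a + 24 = (a - 4)*(a^2 - a - 6) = (a - 4)*(a + 2)*(a - 3)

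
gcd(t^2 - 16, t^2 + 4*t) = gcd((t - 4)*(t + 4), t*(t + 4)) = t + 4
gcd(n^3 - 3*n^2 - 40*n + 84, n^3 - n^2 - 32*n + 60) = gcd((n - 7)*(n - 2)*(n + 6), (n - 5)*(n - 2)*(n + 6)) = n^2 + 4*n - 12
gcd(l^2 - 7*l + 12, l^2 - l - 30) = 1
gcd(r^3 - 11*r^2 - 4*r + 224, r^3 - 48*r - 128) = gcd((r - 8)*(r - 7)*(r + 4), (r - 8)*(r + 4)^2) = r^2 - 4*r - 32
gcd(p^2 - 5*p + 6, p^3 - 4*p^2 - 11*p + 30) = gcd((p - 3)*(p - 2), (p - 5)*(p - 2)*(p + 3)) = p - 2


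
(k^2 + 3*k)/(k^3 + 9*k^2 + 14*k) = (k + 3)/(k^2 + 9*k + 14)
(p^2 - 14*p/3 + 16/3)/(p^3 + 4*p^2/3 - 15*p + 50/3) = (3*p - 8)/(3*p^2 + 10*p - 25)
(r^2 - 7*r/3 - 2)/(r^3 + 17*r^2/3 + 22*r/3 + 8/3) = (r - 3)/(r^2 + 5*r + 4)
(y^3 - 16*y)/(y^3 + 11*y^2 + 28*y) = (y - 4)/(y + 7)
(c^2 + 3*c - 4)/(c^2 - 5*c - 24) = (-c^2 - 3*c + 4)/(-c^2 + 5*c + 24)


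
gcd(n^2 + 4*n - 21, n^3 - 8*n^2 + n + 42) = n - 3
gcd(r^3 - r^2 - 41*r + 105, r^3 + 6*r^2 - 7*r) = r + 7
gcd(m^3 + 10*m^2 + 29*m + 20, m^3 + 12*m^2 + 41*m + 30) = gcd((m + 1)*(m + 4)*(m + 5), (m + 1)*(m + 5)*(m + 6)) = m^2 + 6*m + 5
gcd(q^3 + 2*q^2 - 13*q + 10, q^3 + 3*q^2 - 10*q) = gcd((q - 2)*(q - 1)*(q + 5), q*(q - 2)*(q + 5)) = q^2 + 3*q - 10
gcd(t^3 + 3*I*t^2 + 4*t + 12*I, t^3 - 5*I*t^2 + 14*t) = t + 2*I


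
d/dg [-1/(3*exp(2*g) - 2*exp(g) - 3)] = (6*exp(g) - 2)*exp(g)/(-3*exp(2*g) + 2*exp(g) + 3)^2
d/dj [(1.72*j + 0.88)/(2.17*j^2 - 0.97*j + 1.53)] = (-3.7324*j^2 - 3.8192*j + 3.4852)/(4.7089*j^4 - 4.2098*j^3 + 7.5811*j^2 - 2.9682*j + 2.3409)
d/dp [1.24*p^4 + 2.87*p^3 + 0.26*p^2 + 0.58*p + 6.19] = 4.96*p^3 + 8.61*p^2 + 0.52*p + 0.58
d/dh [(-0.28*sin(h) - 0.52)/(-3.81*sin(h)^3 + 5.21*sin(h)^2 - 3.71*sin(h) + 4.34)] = (-2.1336*sin(h)^3 - 4.4848*sin(h)^2 + 5.4184*sin(h) - 3.1444)*cos(h)/(14.5161*sin(h)^6 - 39.7002*sin(h)^5 + 55.4143*sin(h)^4 - 71.729*sin(h)^3 + 58.9869*sin(h)^2 - 32.2028*sin(h) + 18.8356)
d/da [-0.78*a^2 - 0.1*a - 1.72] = -1.56*a - 0.1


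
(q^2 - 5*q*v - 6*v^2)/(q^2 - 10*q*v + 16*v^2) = (q^2 - 5*q*v - 6*v^2)/(q^2 - 10*q*v + 16*v^2)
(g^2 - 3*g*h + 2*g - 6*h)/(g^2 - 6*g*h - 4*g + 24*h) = (g^2 - 3*g*h + 2*g - 6*h)/(g^2 - 6*g*h - 4*g + 24*h)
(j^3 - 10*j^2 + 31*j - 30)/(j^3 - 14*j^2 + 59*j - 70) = (j - 3)/(j - 7)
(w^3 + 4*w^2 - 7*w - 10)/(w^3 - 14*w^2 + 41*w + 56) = (w^2 + 3*w - 10)/(w^2 - 15*w + 56)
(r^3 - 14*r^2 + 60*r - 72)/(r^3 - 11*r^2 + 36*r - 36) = (r - 6)/(r - 3)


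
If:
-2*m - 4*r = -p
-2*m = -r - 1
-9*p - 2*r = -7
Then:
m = 45/94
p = 37/47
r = -2/47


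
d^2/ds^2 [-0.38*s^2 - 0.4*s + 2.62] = -0.760000000000000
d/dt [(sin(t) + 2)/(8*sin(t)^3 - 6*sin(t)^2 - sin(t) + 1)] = (-16*sin(t)^3 - 42*sin(t)^2 + 24*sin(t) + 3)*cos(t)/(8*sin(t)^3 - 6*sin(t)^2 - sin(t) + 1)^2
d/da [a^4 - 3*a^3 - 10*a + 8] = 4*a^3 - 9*a^2 - 10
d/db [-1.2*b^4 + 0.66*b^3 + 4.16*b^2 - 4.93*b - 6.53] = -4.8*b^3 + 1.98*b^2 + 8.32*b - 4.93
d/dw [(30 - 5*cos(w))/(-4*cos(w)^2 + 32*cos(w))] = 5*(sin(w) + 48*sin(w)/cos(w)^2 - 12*tan(w))/(4*(cos(w) - 8)^2)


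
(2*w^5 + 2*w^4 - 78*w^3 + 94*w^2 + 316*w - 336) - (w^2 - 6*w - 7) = 2*w^5 + 2*w^4 - 78*w^3 + 93*w^2 + 322*w - 329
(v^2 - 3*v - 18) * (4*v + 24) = 4*v^3 + 12*v^2 - 144*v - 432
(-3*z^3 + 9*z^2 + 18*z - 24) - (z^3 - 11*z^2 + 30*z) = -4*z^3 + 20*z^2 - 12*z - 24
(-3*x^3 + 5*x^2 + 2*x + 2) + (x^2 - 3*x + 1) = -3*x^3 + 6*x^2 - x + 3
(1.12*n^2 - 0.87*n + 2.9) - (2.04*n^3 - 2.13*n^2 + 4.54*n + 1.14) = -2.04*n^3 + 3.25*n^2 - 5.41*n + 1.76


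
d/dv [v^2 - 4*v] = 2*v - 4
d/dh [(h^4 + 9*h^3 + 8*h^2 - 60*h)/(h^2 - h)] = 2*(h^3 + 3*h^2 - 9*h + 26)/(h^2 - 2*h + 1)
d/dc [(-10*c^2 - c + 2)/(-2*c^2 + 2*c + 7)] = 11*(-2*c^2 - 12*c - 1)/(4*c^4 - 8*c^3 - 24*c^2 + 28*c + 49)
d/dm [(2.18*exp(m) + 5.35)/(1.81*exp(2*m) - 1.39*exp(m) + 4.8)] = (-3.9458*exp(2*m) - 19.367*exp(m) + 17.9005)*exp(m)/(3.2761*exp(4*m) - 5.0318*exp(3*m) + 19.3081*exp(2*m) - 13.344*exp(m) + 23.04)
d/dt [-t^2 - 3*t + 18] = -2*t - 3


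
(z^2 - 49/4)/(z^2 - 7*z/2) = (z + 7/2)/z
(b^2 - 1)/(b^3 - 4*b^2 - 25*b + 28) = (b + 1)/(b^2 - 3*b - 28)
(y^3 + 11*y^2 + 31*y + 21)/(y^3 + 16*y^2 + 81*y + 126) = (y + 1)/(y + 6)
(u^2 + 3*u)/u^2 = (u + 3)/u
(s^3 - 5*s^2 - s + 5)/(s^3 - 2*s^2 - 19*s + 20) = (s + 1)/(s + 4)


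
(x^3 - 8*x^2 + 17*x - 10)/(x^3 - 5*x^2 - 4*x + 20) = (x - 1)/(x + 2)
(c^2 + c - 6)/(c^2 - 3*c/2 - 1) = 2*(c + 3)/(2*c + 1)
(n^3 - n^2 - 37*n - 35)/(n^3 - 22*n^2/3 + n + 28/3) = 3*(n + 5)/(3*n - 4)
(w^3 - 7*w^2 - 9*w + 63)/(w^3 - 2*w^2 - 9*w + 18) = (w - 7)/(w - 2)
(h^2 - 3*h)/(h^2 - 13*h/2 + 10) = 2*h*(h - 3)/(2*h^2 - 13*h + 20)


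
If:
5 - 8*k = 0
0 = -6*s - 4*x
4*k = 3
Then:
No Solution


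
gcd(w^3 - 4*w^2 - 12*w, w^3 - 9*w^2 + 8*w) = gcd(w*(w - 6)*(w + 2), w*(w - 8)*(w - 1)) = w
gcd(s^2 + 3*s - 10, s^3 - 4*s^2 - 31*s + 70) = s^2 + 3*s - 10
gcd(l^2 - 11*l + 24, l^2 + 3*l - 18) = l - 3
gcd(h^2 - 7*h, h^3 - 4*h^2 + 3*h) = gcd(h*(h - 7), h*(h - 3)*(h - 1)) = h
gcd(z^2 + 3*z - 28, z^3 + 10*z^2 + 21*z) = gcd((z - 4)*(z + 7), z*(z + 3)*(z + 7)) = z + 7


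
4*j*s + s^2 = s*(4*j + s)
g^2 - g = g*(g - 1)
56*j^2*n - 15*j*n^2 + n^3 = n*(-8*j + n)*(-7*j + n)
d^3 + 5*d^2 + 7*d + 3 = (d + 1)^2*(d + 3)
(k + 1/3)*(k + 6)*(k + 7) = k^3 + 40*k^2/3 + 139*k/3 + 14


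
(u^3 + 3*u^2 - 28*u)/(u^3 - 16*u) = (u + 7)/(u + 4)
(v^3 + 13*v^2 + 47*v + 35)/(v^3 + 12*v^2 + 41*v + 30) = (v + 7)/(v + 6)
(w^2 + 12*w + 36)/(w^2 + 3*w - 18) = (w + 6)/(w - 3)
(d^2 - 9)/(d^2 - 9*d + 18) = (d + 3)/(d - 6)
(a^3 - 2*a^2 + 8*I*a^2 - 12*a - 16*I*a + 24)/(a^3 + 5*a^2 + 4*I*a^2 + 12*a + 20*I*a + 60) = (a^2 + 2*a*(-1 + I) - 4*I)/(a^2 + a*(5 - 2*I) - 10*I)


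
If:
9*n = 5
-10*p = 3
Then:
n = 5/9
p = -3/10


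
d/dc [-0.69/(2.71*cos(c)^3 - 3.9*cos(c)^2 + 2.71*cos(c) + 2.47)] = (-5.6097*cos(c)^2 + 5.382*cos(c) - 1.8699)*sin(c)/(2.71*cos(c)^3 - 3.9*cos(c)^2 + 2.71*cos(c) + 2.47)^2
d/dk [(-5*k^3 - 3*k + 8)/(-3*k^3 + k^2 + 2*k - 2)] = (-5*k^4 - 38*k^3 + 105*k^2 - 16*k - 10)/(9*k^6 - 6*k^5 - 11*k^4 + 16*k^3 - 8*k + 4)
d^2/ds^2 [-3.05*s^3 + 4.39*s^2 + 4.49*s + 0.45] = 8.78 - 18.3*s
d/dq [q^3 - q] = 3*q^2 - 1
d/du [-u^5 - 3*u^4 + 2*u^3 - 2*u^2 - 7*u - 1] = -5*u^4 - 12*u^3 + 6*u^2 - 4*u - 7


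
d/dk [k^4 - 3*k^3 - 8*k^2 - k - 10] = 4*k^3 - 9*k^2 - 16*k - 1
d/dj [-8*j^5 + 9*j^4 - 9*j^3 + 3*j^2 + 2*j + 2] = -40*j^4 + 36*j^3 - 27*j^2 + 6*j + 2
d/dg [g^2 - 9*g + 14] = 2*g - 9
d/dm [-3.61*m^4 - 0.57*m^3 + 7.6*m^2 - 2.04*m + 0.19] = -14.44*m^3 - 1.71*m^2 + 15.2*m - 2.04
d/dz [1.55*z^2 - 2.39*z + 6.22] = 3.1*z - 2.39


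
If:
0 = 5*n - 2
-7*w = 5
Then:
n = 2/5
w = -5/7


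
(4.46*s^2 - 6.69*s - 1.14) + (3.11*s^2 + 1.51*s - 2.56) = 7.57*s^2 - 5.18*s - 3.7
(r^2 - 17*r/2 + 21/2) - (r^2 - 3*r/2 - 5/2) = 13 - 7*r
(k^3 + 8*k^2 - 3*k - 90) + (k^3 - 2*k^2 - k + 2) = 2*k^3 + 6*k^2 - 4*k - 88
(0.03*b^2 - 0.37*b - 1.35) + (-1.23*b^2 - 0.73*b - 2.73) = -1.2*b^2 - 1.1*b - 4.08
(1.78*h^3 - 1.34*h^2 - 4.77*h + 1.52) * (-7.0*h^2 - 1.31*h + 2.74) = -12.46*h^5 + 7.0482*h^4 + 40.0226*h^3 - 8.0629*h^2 - 15.061*h + 4.1648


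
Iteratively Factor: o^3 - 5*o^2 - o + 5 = (o - 5)*(o^2 - 1) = (o - 5)*(o - 1)*(o + 1)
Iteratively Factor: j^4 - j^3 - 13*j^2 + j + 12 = (j + 3)*(j^3 - 4*j^2 - j + 4) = (j - 4)*(j + 3)*(j^2 - 1) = (j - 4)*(j + 1)*(j + 3)*(j - 1)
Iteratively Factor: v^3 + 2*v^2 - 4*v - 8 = (v + 2)*(v^2 - 4) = (v + 2)^2*(v - 2)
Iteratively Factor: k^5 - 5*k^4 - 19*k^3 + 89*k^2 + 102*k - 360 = (k + 3)*(k^4 - 8*k^3 + 5*k^2 + 74*k - 120) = (k - 2)*(k + 3)*(k^3 - 6*k^2 - 7*k + 60) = (k - 5)*(k - 2)*(k + 3)*(k^2 - k - 12) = (k - 5)*(k - 4)*(k - 2)*(k + 3)*(k + 3)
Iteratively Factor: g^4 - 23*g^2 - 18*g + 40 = (g - 5)*(g^3 + 5*g^2 + 2*g - 8) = (g - 5)*(g - 1)*(g^2 + 6*g + 8) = (g - 5)*(g - 1)*(g + 4)*(g + 2)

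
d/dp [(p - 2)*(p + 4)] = 2*p + 2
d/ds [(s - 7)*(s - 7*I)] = 2*s - 7 - 7*I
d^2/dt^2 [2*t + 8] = 0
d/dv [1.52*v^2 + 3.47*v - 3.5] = 3.04*v + 3.47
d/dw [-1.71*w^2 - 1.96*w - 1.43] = -3.42*w - 1.96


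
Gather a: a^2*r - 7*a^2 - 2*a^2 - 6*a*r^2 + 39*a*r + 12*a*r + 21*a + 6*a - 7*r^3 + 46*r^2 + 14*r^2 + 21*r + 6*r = a^2*(r - 9) + a*(-6*r^2 + 51*r + 27) - 7*r^3 + 60*r^2 + 27*r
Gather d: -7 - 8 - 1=-16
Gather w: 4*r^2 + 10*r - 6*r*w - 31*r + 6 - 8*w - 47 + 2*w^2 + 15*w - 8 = 4*r^2 - 21*r + 2*w^2 + w*(7 - 6*r) - 49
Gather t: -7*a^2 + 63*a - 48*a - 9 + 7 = -7*a^2 + 15*a - 2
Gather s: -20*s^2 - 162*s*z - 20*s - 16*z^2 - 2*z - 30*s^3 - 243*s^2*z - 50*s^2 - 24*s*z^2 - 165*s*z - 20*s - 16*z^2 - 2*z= -30*s^3 + s^2*(-243*z - 70) + s*(-24*z^2 - 327*z - 40) - 32*z^2 - 4*z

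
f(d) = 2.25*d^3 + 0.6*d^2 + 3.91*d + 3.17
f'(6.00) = 254.11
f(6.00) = 534.23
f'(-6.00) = 239.71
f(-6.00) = -484.69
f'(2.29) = 42.06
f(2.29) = 42.29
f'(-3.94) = 103.97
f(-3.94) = -140.54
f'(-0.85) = 7.77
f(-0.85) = -1.10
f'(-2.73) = 50.94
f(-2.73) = -48.81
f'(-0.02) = 3.89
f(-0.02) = 3.09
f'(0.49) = 6.12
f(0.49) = 5.49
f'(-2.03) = 29.29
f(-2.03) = -21.12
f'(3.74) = 102.81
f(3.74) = 143.89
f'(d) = 6.75*d^2 + 1.2*d + 3.91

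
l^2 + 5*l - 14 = (l - 2)*(l + 7)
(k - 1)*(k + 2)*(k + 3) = k^3 + 4*k^2 + k - 6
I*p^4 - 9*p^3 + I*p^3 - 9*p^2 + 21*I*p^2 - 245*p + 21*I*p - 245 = (p - 5*I)*(p + 7*I)^2*(I*p + I)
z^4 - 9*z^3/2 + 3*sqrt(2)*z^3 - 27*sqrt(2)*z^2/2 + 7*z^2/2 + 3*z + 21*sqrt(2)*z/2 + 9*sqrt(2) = (z - 3)*(z - 2)*(z + 1/2)*(z + 3*sqrt(2))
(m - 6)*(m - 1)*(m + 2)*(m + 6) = m^4 + m^3 - 38*m^2 - 36*m + 72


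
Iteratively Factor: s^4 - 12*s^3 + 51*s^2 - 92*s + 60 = (s - 2)*(s^3 - 10*s^2 + 31*s - 30) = (s - 3)*(s - 2)*(s^2 - 7*s + 10) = (s - 3)*(s - 2)^2*(s - 5)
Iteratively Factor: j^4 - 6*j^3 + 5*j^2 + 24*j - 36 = (j - 3)*(j^3 - 3*j^2 - 4*j + 12) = (j - 3)^2*(j^2 - 4) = (j - 3)^2*(j - 2)*(j + 2)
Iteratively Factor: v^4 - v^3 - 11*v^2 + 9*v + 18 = (v - 3)*(v^3 + 2*v^2 - 5*v - 6) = (v - 3)*(v - 2)*(v^2 + 4*v + 3) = (v - 3)*(v - 2)*(v + 1)*(v + 3)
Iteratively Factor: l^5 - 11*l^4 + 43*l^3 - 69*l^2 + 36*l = (l)*(l^4 - 11*l^3 + 43*l^2 - 69*l + 36) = l*(l - 4)*(l^3 - 7*l^2 + 15*l - 9) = l*(l - 4)*(l - 3)*(l^2 - 4*l + 3) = l*(l - 4)*(l - 3)^2*(l - 1)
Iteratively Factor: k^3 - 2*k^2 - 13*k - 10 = (k - 5)*(k^2 + 3*k + 2) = (k - 5)*(k + 1)*(k + 2)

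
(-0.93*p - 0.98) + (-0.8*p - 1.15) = -1.73*p - 2.13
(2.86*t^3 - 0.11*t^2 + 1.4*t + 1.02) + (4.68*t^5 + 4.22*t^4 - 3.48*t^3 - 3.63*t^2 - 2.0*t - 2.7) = 4.68*t^5 + 4.22*t^4 - 0.62*t^3 - 3.74*t^2 - 0.6*t - 1.68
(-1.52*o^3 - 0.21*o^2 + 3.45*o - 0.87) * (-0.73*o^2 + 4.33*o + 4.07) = 1.1096*o^5 - 6.4283*o^4 - 9.6142*o^3 + 14.7189*o^2 + 10.2744*o - 3.5409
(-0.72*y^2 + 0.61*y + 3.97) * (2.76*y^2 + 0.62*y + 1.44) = -1.9872*y^4 + 1.2372*y^3 + 10.2986*y^2 + 3.3398*y + 5.7168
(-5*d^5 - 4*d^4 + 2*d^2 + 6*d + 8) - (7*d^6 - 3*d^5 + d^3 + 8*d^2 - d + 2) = -7*d^6 - 2*d^5 - 4*d^4 - d^3 - 6*d^2 + 7*d + 6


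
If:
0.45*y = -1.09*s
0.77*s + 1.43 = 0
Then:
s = -1.86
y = 4.50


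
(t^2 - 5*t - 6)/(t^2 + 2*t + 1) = (t - 6)/(t + 1)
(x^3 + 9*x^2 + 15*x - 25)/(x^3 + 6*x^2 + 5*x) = (x^2 + 4*x - 5)/(x*(x + 1))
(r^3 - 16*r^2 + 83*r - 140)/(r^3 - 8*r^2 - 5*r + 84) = (r - 5)/(r + 3)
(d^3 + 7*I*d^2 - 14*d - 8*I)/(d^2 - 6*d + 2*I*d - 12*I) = (d^2 + 5*I*d - 4)/(d - 6)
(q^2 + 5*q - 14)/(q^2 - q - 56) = (q - 2)/(q - 8)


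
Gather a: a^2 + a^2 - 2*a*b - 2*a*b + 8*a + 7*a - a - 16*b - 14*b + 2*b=2*a^2 + a*(14 - 4*b) - 28*b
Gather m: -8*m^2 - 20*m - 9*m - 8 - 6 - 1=-8*m^2 - 29*m - 15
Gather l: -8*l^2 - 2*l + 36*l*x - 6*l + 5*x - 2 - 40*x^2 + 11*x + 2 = -8*l^2 + l*(36*x - 8) - 40*x^2 + 16*x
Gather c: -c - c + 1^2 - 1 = -2*c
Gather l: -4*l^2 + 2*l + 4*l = -4*l^2 + 6*l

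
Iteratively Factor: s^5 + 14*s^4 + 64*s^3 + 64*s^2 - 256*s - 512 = (s + 4)*(s^4 + 10*s^3 + 24*s^2 - 32*s - 128) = (s + 4)^2*(s^3 + 6*s^2 - 32) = (s + 4)^3*(s^2 + 2*s - 8) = (s + 4)^4*(s - 2)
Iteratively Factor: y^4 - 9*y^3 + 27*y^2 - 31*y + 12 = (y - 3)*(y^3 - 6*y^2 + 9*y - 4) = (y - 3)*(y - 1)*(y^2 - 5*y + 4) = (y - 4)*(y - 3)*(y - 1)*(y - 1)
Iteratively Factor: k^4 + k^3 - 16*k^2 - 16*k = (k - 4)*(k^3 + 5*k^2 + 4*k) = k*(k - 4)*(k^2 + 5*k + 4) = k*(k - 4)*(k + 1)*(k + 4)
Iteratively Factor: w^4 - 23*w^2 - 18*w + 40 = (w + 2)*(w^3 - 2*w^2 - 19*w + 20) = (w - 1)*(w + 2)*(w^2 - w - 20) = (w - 5)*(w - 1)*(w + 2)*(w + 4)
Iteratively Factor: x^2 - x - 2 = (x + 1)*(x - 2)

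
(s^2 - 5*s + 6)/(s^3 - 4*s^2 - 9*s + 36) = (s - 2)/(s^2 - s - 12)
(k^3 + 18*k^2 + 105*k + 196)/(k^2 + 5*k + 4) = (k^2 + 14*k + 49)/(k + 1)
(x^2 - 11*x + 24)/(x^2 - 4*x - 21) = (-x^2 + 11*x - 24)/(-x^2 + 4*x + 21)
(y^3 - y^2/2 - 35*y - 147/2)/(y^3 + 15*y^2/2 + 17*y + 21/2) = (y - 7)/(y + 1)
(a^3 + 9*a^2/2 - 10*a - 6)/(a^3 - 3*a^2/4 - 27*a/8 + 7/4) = 4*(2*a^2 + 13*a + 6)/(8*a^2 + 10*a - 7)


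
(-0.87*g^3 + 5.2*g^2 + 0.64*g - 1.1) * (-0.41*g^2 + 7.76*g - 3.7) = 0.3567*g^5 - 8.8832*g^4 + 43.3086*g^3 - 13.8226*g^2 - 10.904*g + 4.07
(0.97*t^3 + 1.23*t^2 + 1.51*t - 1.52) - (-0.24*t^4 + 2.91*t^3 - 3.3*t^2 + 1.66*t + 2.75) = 0.24*t^4 - 1.94*t^3 + 4.53*t^2 - 0.15*t - 4.27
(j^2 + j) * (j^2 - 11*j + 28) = j^4 - 10*j^3 + 17*j^2 + 28*j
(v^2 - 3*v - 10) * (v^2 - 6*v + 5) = v^4 - 9*v^3 + 13*v^2 + 45*v - 50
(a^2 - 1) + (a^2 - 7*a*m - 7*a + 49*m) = 2*a^2 - 7*a*m - 7*a + 49*m - 1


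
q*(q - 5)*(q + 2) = q^3 - 3*q^2 - 10*q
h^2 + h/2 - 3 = (h - 3/2)*(h + 2)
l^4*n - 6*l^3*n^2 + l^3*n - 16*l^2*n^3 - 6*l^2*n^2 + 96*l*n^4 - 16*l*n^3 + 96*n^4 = (l - 6*n)*(l - 4*n)*(l + 4*n)*(l*n + n)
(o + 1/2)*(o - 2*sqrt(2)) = o^2 - 2*sqrt(2)*o + o/2 - sqrt(2)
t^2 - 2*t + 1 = (t - 1)^2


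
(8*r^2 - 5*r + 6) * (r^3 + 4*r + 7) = 8*r^5 - 5*r^4 + 38*r^3 + 36*r^2 - 11*r + 42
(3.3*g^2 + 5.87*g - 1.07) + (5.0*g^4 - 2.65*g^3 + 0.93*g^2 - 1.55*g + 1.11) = 5.0*g^4 - 2.65*g^3 + 4.23*g^2 + 4.32*g + 0.04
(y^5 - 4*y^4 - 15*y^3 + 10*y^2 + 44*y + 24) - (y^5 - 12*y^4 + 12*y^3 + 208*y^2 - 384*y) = 8*y^4 - 27*y^3 - 198*y^2 + 428*y + 24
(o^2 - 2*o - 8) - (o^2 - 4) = -2*o - 4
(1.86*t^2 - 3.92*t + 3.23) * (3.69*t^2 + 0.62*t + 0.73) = 6.8634*t^4 - 13.3116*t^3 + 10.8461*t^2 - 0.859*t + 2.3579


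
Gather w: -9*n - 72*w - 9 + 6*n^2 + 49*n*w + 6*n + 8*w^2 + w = 6*n^2 - 3*n + 8*w^2 + w*(49*n - 71) - 9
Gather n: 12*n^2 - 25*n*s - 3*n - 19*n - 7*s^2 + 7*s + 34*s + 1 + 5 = 12*n^2 + n*(-25*s - 22) - 7*s^2 + 41*s + 6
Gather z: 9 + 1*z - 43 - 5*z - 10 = -4*z - 44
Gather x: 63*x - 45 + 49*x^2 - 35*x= 49*x^2 + 28*x - 45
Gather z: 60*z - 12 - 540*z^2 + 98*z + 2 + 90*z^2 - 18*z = -450*z^2 + 140*z - 10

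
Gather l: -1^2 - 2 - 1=-4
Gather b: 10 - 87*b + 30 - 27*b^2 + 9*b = -27*b^2 - 78*b + 40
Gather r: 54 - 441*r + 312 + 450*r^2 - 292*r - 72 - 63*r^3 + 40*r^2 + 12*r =-63*r^3 + 490*r^2 - 721*r + 294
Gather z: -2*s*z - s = -2*s*z - s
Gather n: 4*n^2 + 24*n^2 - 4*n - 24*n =28*n^2 - 28*n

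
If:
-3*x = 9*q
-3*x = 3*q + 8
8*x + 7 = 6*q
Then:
No Solution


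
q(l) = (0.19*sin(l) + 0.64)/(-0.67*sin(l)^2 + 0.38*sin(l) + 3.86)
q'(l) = (1.34*sin(l)*cos(l) - 0.38*cos(l))*(0.19*sin(l) + 0.64)/(-0.67*sin(l)^2 + 0.38*sin(l) + 3.86)^2 + 0.19*cos(l)/(-0.67*sin(l)^2 + 0.38*sin(l) + 3.86)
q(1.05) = 0.22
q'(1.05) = 0.05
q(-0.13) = 0.16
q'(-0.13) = 0.03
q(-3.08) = 0.16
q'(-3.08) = -0.03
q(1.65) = 0.23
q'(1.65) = -0.01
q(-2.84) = 0.16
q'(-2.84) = -0.02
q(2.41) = 0.20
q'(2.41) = -0.06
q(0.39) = 0.18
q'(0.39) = 0.05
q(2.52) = 0.19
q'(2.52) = -0.06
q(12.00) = 0.16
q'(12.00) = 0.00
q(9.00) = 0.18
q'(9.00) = -0.05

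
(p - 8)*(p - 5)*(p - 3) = p^3 - 16*p^2 + 79*p - 120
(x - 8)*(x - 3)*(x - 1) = x^3 - 12*x^2 + 35*x - 24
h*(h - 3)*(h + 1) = h^3 - 2*h^2 - 3*h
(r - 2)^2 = r^2 - 4*r + 4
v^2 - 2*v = v*(v - 2)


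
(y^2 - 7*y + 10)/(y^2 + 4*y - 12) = (y - 5)/(y + 6)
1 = 1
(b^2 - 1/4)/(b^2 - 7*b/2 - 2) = (b - 1/2)/(b - 4)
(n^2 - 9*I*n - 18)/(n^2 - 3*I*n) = (n - 6*I)/n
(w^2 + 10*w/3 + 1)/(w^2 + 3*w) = (w + 1/3)/w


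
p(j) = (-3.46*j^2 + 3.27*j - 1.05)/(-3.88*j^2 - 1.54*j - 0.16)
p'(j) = (3.27 - 6.92*j)/(-3.88*j^2 - 1.54*j - 0.16) + (7.76*j + 1.54)*(-3.46*j^2 + 3.27*j - 1.05)/(-3.88*j^2 - 1.54*j - 0.16)^2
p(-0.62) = 6.33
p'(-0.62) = 18.85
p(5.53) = 0.70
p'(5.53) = 0.03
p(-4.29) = 1.21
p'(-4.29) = 0.09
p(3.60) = 0.61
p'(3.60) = 0.07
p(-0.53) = 8.66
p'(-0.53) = 35.37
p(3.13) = 0.57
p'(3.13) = 0.08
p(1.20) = 0.28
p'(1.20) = 0.27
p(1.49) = 0.35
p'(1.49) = 0.22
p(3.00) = 0.56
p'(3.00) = 0.09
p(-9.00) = 1.03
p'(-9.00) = 0.02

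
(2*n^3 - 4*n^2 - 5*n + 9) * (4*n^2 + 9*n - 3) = 8*n^5 + 2*n^4 - 62*n^3 + 3*n^2 + 96*n - 27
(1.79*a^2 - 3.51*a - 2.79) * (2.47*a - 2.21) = 4.4213*a^3 - 12.6256*a^2 + 0.865799999999999*a + 6.1659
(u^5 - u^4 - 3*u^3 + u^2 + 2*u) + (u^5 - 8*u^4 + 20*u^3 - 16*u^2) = 2*u^5 - 9*u^4 + 17*u^3 - 15*u^2 + 2*u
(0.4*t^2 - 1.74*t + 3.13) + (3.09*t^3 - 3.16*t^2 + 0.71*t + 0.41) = 3.09*t^3 - 2.76*t^2 - 1.03*t + 3.54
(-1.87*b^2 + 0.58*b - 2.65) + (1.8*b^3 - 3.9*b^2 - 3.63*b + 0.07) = 1.8*b^3 - 5.77*b^2 - 3.05*b - 2.58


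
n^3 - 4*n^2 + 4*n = n*(n - 2)^2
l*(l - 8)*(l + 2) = l^3 - 6*l^2 - 16*l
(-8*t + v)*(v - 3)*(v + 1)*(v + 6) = -8*t*v^3 - 32*t*v^2 + 120*t*v + 144*t + v^4 + 4*v^3 - 15*v^2 - 18*v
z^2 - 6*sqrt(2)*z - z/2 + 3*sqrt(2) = (z - 1/2)*(z - 6*sqrt(2))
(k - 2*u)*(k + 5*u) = k^2 + 3*k*u - 10*u^2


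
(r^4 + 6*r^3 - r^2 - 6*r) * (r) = r^5 + 6*r^4 - r^3 - 6*r^2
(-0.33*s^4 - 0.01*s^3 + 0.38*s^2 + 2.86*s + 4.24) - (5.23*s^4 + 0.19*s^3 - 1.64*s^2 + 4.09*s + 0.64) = -5.56*s^4 - 0.2*s^3 + 2.02*s^2 - 1.23*s + 3.6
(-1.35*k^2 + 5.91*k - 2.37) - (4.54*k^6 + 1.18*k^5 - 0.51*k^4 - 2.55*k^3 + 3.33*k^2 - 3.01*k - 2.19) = -4.54*k^6 - 1.18*k^5 + 0.51*k^4 + 2.55*k^3 - 4.68*k^2 + 8.92*k - 0.18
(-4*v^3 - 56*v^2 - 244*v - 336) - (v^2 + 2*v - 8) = -4*v^3 - 57*v^2 - 246*v - 328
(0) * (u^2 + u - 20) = 0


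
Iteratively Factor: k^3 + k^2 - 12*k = (k)*(k^2 + k - 12) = k*(k - 3)*(k + 4)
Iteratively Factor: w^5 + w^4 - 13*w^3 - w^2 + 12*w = (w - 3)*(w^4 + 4*w^3 - w^2 - 4*w) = (w - 3)*(w + 1)*(w^3 + 3*w^2 - 4*w) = (w - 3)*(w + 1)*(w + 4)*(w^2 - w) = w*(w - 3)*(w + 1)*(w + 4)*(w - 1)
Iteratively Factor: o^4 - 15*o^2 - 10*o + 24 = (o + 3)*(o^3 - 3*o^2 - 6*o + 8) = (o - 1)*(o + 3)*(o^2 - 2*o - 8) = (o - 1)*(o + 2)*(o + 3)*(o - 4)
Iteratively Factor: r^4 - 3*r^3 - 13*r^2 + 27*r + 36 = (r - 3)*(r^3 - 13*r - 12) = (r - 3)*(r + 1)*(r^2 - r - 12) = (r - 3)*(r + 1)*(r + 3)*(r - 4)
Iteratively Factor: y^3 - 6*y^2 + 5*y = (y - 1)*(y^2 - 5*y) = y*(y - 1)*(y - 5)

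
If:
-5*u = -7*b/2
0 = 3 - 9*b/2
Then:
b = 2/3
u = 7/15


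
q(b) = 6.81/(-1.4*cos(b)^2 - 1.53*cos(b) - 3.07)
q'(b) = 6.81*(-2.8*sin(b)*cos(b) - 1.53*sin(b))/(-1.4*cos(b)^2 - 1.53*cos(b) - 3.07)^2 = -(19.068*cos(b) + 10.4193)*sin(b)/(1.4*cos(b)^2 + 1.53*cos(b) + 3.07)^2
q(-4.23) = -2.56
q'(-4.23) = -0.20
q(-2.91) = -2.34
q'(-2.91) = -0.22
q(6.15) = -1.14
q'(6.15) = 0.11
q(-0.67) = -1.33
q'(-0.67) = 0.60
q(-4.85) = -2.06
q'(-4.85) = -1.18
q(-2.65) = -2.42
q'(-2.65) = -0.38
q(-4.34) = -2.52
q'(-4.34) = -0.45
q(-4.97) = -1.92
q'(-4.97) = -1.17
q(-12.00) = -1.27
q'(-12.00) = -0.50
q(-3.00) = -2.33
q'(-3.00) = -0.14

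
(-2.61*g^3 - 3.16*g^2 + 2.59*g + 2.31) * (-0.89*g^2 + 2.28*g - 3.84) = 2.3229*g^5 - 3.1384*g^4 + 0.5125*g^3 + 15.9837*g^2 - 4.6788*g - 8.8704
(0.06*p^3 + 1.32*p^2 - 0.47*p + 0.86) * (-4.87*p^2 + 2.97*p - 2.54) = -0.2922*p^5 - 6.2502*p^4 + 6.0569*p^3 - 8.9369*p^2 + 3.748*p - 2.1844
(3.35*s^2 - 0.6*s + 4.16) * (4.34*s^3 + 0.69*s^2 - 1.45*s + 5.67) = 14.539*s^5 - 0.2925*s^4 + 12.7829*s^3 + 22.7349*s^2 - 9.434*s + 23.5872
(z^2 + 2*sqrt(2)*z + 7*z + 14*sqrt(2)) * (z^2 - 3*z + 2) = z^4 + 2*sqrt(2)*z^3 + 4*z^3 - 19*z^2 + 8*sqrt(2)*z^2 - 38*sqrt(2)*z + 14*z + 28*sqrt(2)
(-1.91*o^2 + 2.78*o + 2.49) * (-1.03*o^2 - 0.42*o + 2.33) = 1.9673*o^4 - 2.0612*o^3 - 8.1826*o^2 + 5.4316*o + 5.8017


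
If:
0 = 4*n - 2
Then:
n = 1/2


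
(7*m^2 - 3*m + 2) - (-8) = 7*m^2 - 3*m + 10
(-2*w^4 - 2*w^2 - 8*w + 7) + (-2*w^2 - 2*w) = -2*w^4 - 4*w^2 - 10*w + 7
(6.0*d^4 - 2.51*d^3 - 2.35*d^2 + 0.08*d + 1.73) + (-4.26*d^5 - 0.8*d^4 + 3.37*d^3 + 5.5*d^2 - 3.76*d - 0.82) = -4.26*d^5 + 5.2*d^4 + 0.86*d^3 + 3.15*d^2 - 3.68*d + 0.91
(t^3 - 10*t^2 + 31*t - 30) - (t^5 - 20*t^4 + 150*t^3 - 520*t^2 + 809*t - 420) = -t^5 + 20*t^4 - 149*t^3 + 510*t^2 - 778*t + 390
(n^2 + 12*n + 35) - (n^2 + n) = 11*n + 35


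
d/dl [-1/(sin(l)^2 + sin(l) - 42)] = (2*sin(l) + 1)*cos(l)/(sin(l)^2 + sin(l) - 42)^2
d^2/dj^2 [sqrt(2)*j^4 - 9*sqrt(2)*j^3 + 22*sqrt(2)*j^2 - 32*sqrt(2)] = sqrt(2)*(12*j^2 - 54*j + 44)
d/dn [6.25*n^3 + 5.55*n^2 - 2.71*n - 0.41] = 18.75*n^2 + 11.1*n - 2.71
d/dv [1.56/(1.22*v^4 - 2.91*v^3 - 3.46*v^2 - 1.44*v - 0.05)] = (-7.6128*v^3 + 13.6188*v^2 + 10.7952*v + 2.2464)/(-1.22*v^4 + 2.91*v^3 + 3.46*v^2 + 1.44*v + 0.05)^2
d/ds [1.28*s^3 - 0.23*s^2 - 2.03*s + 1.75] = 3.84*s^2 - 0.46*s - 2.03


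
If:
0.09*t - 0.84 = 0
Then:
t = 9.33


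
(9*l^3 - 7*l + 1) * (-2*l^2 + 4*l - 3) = -18*l^5 + 36*l^4 - 13*l^3 - 30*l^2 + 25*l - 3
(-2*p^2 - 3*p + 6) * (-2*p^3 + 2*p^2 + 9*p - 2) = 4*p^5 + 2*p^4 - 36*p^3 - 11*p^2 + 60*p - 12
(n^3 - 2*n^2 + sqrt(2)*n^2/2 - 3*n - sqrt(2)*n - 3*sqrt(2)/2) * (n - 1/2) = n^4 - 5*n^3/2 + sqrt(2)*n^3/2 - 2*n^2 - 5*sqrt(2)*n^2/4 - sqrt(2)*n + 3*n/2 + 3*sqrt(2)/4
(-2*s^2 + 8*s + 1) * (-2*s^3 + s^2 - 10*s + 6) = 4*s^5 - 18*s^4 + 26*s^3 - 91*s^2 + 38*s + 6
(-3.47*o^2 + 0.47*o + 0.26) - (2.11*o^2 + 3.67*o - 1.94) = -5.58*o^2 - 3.2*o + 2.2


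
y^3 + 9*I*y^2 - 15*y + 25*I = (y - I)*(y + 5*I)^2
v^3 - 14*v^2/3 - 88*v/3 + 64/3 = (v - 8)*(v - 2/3)*(v + 4)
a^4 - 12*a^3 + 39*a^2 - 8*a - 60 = (a - 6)*(a - 5)*(a - 2)*(a + 1)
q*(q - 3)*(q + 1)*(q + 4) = q^4 + 2*q^3 - 11*q^2 - 12*q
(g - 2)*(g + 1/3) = g^2 - 5*g/3 - 2/3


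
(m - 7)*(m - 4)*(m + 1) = m^3 - 10*m^2 + 17*m + 28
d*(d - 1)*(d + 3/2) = d^3 + d^2/2 - 3*d/2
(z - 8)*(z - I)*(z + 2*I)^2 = z^4 - 8*z^3 + 3*I*z^3 - 24*I*z^2 + 4*I*z - 32*I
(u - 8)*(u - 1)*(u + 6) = u^3 - 3*u^2 - 46*u + 48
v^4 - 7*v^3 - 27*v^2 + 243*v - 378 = (v - 7)*(v - 3)^2*(v + 6)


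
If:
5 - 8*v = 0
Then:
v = 5/8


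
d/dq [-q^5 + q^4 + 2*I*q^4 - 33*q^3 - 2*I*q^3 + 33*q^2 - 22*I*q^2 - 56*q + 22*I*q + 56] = -5*q^4 + q^3*(4 + 8*I) + q^2*(-99 - 6*I) + q*(66 - 44*I) - 56 + 22*I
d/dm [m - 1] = 1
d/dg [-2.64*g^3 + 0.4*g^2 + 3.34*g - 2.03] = -7.92*g^2 + 0.8*g + 3.34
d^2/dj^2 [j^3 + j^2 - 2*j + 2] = 6*j + 2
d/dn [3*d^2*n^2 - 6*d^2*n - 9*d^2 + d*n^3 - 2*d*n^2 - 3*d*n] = d*(6*d*n - 6*d + 3*n^2 - 4*n - 3)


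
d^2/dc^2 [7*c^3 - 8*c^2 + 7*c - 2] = 42*c - 16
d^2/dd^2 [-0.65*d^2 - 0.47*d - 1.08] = -1.30000000000000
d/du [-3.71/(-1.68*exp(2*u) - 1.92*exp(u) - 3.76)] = (-12.4656*exp(u) - 7.1232)*exp(u)/(1.68*exp(2*u) + 1.92*exp(u) + 3.76)^2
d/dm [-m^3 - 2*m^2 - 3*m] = -3*m^2 - 4*m - 3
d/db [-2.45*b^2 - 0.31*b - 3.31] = -4.9*b - 0.31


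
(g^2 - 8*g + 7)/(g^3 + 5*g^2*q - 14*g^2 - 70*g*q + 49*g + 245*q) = (g - 1)/(g^2 + 5*g*q - 7*g - 35*q)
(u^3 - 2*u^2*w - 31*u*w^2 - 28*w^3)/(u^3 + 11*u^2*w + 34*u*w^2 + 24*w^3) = (u - 7*w)/(u + 6*w)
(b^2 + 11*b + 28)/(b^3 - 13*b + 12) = (b + 7)/(b^2 - 4*b + 3)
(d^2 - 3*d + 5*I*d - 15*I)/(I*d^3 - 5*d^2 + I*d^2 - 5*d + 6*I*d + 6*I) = (-I*d^2 + d*(5 + 3*I) - 15)/(d^3 + d^2*(1 + 5*I) + d*(6 + 5*I) + 6)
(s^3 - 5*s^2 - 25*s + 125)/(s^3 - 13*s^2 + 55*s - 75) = (s + 5)/(s - 3)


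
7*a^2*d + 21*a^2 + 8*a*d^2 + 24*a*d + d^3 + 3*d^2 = (a + d)*(7*a + d)*(d + 3)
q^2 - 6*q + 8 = (q - 4)*(q - 2)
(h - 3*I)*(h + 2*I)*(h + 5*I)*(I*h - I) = I*h^4 - 4*h^3 - I*h^3 + 4*h^2 + 11*I*h^2 - 30*h - 11*I*h + 30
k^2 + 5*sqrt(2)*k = k*(k + 5*sqrt(2))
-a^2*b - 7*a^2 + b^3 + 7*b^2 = (-a + b)*(a + b)*(b + 7)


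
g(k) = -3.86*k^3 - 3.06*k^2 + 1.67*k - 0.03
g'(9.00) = -991.39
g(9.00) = -3046.80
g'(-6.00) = -378.49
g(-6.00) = 713.55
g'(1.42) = -30.37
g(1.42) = -14.88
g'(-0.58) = 1.32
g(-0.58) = -1.27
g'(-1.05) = -4.67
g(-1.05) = -0.69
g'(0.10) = 0.94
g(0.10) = 0.10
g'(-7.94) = -679.78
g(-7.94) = 1725.98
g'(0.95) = -14.59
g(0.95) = -4.51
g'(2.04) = -59.01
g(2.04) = -42.13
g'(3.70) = -179.50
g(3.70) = -231.26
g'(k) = -11.58*k^2 - 6.12*k + 1.67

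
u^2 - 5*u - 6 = (u - 6)*(u + 1)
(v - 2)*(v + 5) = v^2 + 3*v - 10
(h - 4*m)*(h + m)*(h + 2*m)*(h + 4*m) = h^4 + 3*h^3*m - 14*h^2*m^2 - 48*h*m^3 - 32*m^4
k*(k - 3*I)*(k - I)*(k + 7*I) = k^4 + 3*I*k^3 + 25*k^2 - 21*I*k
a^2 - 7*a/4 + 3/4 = (a - 1)*(a - 3/4)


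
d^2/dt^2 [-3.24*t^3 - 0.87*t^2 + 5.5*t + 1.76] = -19.44*t - 1.74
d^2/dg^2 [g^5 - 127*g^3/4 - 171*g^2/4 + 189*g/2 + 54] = 20*g^3 - 381*g/2 - 171/2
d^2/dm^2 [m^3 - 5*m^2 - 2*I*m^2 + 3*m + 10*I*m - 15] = 6*m - 10 - 4*I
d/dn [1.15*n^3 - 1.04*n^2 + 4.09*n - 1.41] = 3.45*n^2 - 2.08*n + 4.09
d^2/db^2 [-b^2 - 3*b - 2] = -2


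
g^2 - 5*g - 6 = (g - 6)*(g + 1)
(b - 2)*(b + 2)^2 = b^3 + 2*b^2 - 4*b - 8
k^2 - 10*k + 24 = (k - 6)*(k - 4)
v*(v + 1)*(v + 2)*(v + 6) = v^4 + 9*v^3 + 20*v^2 + 12*v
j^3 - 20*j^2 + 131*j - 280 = (j - 8)*(j - 7)*(j - 5)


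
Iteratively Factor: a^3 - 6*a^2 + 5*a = (a - 5)*(a^2 - a) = (a - 5)*(a - 1)*(a)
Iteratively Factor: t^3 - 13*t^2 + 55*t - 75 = (t - 5)*(t^2 - 8*t + 15) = (t - 5)*(t - 3)*(t - 5)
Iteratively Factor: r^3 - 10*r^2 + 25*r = (r - 5)*(r^2 - 5*r) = r*(r - 5)*(r - 5)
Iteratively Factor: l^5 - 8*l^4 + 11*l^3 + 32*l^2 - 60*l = (l - 5)*(l^4 - 3*l^3 - 4*l^2 + 12*l) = (l - 5)*(l - 3)*(l^3 - 4*l) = (l - 5)*(l - 3)*(l - 2)*(l^2 + 2*l) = (l - 5)*(l - 3)*(l - 2)*(l + 2)*(l)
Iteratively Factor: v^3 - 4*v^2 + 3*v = (v - 3)*(v^2 - v) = v*(v - 3)*(v - 1)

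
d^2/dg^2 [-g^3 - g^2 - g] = -6*g - 2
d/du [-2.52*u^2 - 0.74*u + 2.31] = -5.04*u - 0.74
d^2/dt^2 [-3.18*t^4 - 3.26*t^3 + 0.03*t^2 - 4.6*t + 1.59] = -38.16*t^2 - 19.56*t + 0.06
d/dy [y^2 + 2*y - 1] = 2*y + 2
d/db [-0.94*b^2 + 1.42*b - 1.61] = 1.42 - 1.88*b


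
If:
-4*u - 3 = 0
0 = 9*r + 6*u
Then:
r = 1/2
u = -3/4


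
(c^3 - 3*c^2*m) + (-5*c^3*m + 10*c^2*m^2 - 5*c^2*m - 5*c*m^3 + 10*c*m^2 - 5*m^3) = -5*c^3*m + c^3 + 10*c^2*m^2 - 8*c^2*m - 5*c*m^3 + 10*c*m^2 - 5*m^3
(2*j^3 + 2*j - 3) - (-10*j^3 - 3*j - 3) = 12*j^3 + 5*j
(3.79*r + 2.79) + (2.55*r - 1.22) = 6.34*r + 1.57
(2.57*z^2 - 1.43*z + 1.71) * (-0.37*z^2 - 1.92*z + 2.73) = -0.9509*z^4 - 4.4053*z^3 + 9.129*z^2 - 7.1871*z + 4.6683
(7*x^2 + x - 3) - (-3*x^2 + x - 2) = 10*x^2 - 1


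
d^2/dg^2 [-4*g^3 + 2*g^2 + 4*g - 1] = 4 - 24*g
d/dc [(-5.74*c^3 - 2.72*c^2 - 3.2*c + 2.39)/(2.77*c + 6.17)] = (-31.7996*c^3 - 113.7818*c^2 - 33.5648*c - 26.3643)/(7.6729*c^2 + 34.1818*c + 38.0689)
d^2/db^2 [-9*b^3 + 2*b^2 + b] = 4 - 54*b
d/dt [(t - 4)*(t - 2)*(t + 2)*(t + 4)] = 4*t*(t^2 - 10)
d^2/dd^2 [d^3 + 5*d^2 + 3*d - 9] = 6*d + 10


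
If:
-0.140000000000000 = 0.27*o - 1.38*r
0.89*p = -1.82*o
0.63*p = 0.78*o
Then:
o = 0.00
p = 0.00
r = 0.10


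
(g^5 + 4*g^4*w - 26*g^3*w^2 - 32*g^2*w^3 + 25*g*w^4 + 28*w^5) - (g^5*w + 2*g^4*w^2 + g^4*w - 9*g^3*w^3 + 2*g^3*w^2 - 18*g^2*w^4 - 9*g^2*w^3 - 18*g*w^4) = -g^5*w + g^5 - 2*g^4*w^2 + 3*g^4*w + 9*g^3*w^3 - 28*g^3*w^2 + 18*g^2*w^4 - 23*g^2*w^3 + 43*g*w^4 + 28*w^5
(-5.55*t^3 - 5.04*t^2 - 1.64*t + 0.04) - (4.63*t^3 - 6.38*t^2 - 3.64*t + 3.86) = -10.18*t^3 + 1.34*t^2 + 2.0*t - 3.82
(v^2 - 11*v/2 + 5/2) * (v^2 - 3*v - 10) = v^4 - 17*v^3/2 + 9*v^2 + 95*v/2 - 25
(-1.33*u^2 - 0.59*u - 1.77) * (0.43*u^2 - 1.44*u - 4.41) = -0.5719*u^4 + 1.6615*u^3 + 5.9538*u^2 + 5.1507*u + 7.8057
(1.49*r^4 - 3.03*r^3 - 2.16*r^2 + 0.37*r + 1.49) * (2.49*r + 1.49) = 3.7101*r^5 - 5.3246*r^4 - 9.8931*r^3 - 2.2971*r^2 + 4.2614*r + 2.2201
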